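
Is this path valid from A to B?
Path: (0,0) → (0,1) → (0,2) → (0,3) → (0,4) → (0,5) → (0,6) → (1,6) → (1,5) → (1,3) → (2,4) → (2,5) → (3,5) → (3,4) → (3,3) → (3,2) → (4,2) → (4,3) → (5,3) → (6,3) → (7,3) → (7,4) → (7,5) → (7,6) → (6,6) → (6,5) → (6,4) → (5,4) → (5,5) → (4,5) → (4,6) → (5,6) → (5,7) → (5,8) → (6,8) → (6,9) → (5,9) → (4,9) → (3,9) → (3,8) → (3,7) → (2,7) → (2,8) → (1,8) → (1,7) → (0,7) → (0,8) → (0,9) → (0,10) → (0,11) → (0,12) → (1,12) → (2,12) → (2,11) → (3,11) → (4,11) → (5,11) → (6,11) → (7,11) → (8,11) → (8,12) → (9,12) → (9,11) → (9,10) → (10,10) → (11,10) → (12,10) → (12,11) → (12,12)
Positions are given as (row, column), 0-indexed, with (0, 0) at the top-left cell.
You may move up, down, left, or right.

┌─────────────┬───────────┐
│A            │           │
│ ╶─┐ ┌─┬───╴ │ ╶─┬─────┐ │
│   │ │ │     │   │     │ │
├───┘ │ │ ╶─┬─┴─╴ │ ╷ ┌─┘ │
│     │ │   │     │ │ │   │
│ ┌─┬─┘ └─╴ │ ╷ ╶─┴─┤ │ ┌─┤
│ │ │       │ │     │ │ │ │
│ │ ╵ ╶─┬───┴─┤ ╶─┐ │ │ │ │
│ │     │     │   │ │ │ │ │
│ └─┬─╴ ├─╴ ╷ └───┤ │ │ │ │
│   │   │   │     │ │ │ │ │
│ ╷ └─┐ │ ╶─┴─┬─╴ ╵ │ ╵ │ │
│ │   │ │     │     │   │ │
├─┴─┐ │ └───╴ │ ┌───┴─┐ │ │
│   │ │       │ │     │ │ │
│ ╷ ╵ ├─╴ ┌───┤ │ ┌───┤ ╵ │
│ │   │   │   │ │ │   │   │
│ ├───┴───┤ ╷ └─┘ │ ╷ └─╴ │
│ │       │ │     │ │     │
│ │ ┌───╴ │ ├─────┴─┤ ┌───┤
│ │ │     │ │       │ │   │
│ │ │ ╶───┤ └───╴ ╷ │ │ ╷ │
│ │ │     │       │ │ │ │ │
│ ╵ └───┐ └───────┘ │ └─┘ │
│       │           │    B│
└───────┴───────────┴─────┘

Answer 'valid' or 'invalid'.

Checking path validity:
Result: Invalid move at step 9: cannot move from (1, 5) to (1, 3).

invalid

Correct solution:

┌─────────────┬───────────┐
│A → → → → → ↓│↱ → → → → ↓│
│ ╶─┐ ┌─┬───╴ │ ╶─┬─────┐ │
│   │ │ │↓ ← ↲│↑ ↰│     │↓│
├───┘ │ │ ╶─┬─┴─╴ │ ╷ ┌─┘ │
│     │ │↳ ↓│  ↱ ↑│ │ │↓ ↲│
│ ┌─┬─┘ └─╴ │ ╷ ╶─┴─┤ │ ┌─┤
│ │ │↓ ← ← ↲│ │↑ ← ↰│ │↓│ │
│ │ ╵ ╶─┬───┴─┤ ╶─┐ │ │ │ │
│ │  ↳ ↓│  ↱ ↓│   │↑│ │↓│ │
│ └─┬─╴ ├─╴ ╷ └───┤ │ │ │ │
│   │  ↓│↱ ↑│↳ → ↓│↑│ │↓│ │
│ ╷ └─┐ │ ╶─┴─┬─╴ ╵ │ ╵ │ │
│ │   │↓│↑ ← ↰│  ↳ ↑│  ↓│ │
├─┴─┐ │ └───╴ │ ┌───┴─┐ │ │
│   │ │↳ → → ↑│ │     │↓│ │
│ ╷ ╵ ├─╴ ┌───┤ │ ┌───┤ ╵ │
│ │   │   │   │ │ │   │↳ ↓│
│ ├───┴───┤ ╷ └─┘ │ ╷ └─╴ │
│ │       │ │     │ │↓ ← ↲│
│ │ ┌───╴ │ ├─────┴─┤ ┌───┤
│ │ │     │ │       │↓│   │
│ │ │ ╶───┤ └───╴ ╷ │ │ ╷ │
│ │ │     │       │ │↓│ │ │
│ ╵ └───┐ └───────┘ │ └─┘ │
│       │           │↳ → B│
└───────┴───────────┴─────┘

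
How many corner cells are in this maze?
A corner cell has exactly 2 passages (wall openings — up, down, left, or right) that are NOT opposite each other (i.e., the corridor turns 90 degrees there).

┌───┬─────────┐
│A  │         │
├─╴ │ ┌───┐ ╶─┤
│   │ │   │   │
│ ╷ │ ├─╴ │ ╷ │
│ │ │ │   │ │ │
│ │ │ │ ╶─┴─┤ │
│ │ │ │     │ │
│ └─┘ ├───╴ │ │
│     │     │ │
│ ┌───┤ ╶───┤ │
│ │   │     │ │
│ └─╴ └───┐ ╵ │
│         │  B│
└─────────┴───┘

Counting corner cells (2 non-opposite passages):
Total corners: 18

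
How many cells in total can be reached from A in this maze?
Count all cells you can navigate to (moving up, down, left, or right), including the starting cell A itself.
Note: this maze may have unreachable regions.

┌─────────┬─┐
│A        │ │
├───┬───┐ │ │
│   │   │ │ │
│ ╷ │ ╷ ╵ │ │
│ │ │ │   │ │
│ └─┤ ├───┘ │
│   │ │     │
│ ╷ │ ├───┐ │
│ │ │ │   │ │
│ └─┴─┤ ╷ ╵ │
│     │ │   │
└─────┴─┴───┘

Using BFS/flood-fill to find all reachable cells from A:
Maze size: 6 × 6 = 36 total cells
23 cell(s) are walled off and cannot be reached from A.
Reachable cells: 13

Reachable region (· marks reachable cells):

┌─────────┬─┐
│A · · · ·│ │
├───┬───┐ │ │
│   │· ·│·│ │
│ ╷ │ ╷ ╵ │ │
│ │ │·│· ·│ │
│ └─┤ ├───┘ │
│   │·│     │
│ ╷ │ ├───┐ │
│ │ │·│   │ │
│ └─┴─┤ ╷ ╵ │
│     │ │   │
└─────┴─┴───┘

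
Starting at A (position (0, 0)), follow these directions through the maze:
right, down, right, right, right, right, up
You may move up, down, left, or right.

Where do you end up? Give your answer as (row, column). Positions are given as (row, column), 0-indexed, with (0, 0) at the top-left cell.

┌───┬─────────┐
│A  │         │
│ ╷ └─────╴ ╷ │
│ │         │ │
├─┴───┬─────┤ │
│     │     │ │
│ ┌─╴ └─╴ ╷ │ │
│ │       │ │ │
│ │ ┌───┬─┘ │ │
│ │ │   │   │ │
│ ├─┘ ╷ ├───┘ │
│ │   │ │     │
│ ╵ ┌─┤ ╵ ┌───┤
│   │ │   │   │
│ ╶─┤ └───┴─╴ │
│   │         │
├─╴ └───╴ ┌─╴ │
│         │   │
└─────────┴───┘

Following directions step by step:
Start: (0, 0)
  right: (0, 0) → (0, 1)
  down: (0, 1) → (1, 1)
  right: (1, 1) → (1, 2)
  right: (1, 2) → (1, 3)
  right: (1, 3) → (1, 4)
  right: (1, 4) → (1, 5)
  up: (1, 5) → (0, 5)
Final position: (0, 5)

Path taken:

┌───┬─────────┐
│A ↓│      B  │
│ ╷ └─────╴ ╷ │
│ │↳ → → → ↑│ │
├─┴───┬─────┤ │
│     │     │ │
│ ┌─╴ └─╴ ╷ │ │
│ │       │ │ │
│ │ ┌───┬─┘ │ │
│ │ │   │   │ │
│ ├─┘ ╷ ├───┘ │
│ │   │ │     │
│ ╵ ┌─┤ ╵ ┌───┤
│   │ │   │   │
│ ╶─┤ └───┴─╴ │
│   │         │
├─╴ └───╴ ┌─╴ │
│         │   │
└─────────┴───┘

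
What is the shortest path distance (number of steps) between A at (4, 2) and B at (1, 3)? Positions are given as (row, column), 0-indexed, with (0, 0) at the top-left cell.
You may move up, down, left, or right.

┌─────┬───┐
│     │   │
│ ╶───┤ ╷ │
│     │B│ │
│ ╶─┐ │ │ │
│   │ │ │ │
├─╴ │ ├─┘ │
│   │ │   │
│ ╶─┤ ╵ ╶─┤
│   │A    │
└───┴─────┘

Finding path from (4, 2) to (1, 3):
Path: (4,2) → (4,3) → (3,3) → (3,4) → (2,4) → (1,4) → (0,4) → (0,3) → (1,3)
Distance: 8 steps

Solution:

┌─────┬───┐
│     │↓ ↰│
│ ╶───┤ ╷ │
│     │B│↑│
│ ╶─┐ │ │ │
│   │ │ │↑│
├─╴ │ ├─┘ │
│   │ │↱ ↑│
│ ╶─┤ ╵ ╶─┤
│   │A ↑  │
└───┴─────┘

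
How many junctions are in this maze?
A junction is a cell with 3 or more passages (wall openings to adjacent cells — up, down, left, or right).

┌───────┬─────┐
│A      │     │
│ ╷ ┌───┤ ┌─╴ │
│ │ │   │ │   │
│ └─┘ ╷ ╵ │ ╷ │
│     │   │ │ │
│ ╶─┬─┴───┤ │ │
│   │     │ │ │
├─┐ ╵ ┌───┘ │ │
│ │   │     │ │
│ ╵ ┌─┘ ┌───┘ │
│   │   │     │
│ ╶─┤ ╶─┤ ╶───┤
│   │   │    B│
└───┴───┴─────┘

Checking each cell for number of passages:

Junctions found (3+ passages):
  (0, 1): 3 passages
  (1, 6): 3 passages
  (2, 0): 3 passages
  (4, 1): 3 passages
  (5, 0): 3 passages
Total junctions: 5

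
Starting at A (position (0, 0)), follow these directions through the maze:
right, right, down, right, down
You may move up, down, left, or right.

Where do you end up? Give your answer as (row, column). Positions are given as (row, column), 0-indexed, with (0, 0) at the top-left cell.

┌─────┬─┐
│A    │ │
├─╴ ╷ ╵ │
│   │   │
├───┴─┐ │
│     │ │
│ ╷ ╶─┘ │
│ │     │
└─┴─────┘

Following directions step by step:
Start: (0, 0)
  right: (0, 0) → (0, 1)
  right: (0, 1) → (0, 2)
  down: (0, 2) → (1, 2)
  right: (1, 2) → (1, 3)
  down: (1, 3) → (2, 3)
Final position: (2, 3)

Path taken:

┌─────┬─┐
│A → ↓│ │
├─╴ ╷ ╵ │
│   │↳ ↓│
├───┴─┐ │
│     │B│
│ ╷ ╶─┘ │
│ │     │
└─┴─────┘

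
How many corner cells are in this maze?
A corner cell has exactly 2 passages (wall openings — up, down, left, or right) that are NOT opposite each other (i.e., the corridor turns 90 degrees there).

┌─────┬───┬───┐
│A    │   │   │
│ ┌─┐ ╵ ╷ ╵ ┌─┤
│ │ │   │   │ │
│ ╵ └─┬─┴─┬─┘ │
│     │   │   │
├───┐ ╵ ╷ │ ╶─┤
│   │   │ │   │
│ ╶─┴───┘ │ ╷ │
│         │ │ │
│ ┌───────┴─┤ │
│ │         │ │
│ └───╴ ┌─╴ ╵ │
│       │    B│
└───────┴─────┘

Counting corner cells (2 non-opposite passages):
Total corners: 24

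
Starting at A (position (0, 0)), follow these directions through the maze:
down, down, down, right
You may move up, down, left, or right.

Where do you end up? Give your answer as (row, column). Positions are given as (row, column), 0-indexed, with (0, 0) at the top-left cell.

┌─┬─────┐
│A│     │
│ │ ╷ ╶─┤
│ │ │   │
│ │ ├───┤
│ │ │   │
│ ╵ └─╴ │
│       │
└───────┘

Following directions step by step:
Start: (0, 0)
  down: (0, 0) → (1, 0)
  down: (1, 0) → (2, 0)
  down: (2, 0) → (3, 0)
  right: (3, 0) → (3, 1)
Final position: (3, 1)

Path taken:

┌─┬─────┐
│A│     │
│ │ ╷ ╶─┤
│↓│ │   │
│ │ ├───┤
│↓│ │   │
│ ╵ └─╴ │
│↳ B    │
└───────┘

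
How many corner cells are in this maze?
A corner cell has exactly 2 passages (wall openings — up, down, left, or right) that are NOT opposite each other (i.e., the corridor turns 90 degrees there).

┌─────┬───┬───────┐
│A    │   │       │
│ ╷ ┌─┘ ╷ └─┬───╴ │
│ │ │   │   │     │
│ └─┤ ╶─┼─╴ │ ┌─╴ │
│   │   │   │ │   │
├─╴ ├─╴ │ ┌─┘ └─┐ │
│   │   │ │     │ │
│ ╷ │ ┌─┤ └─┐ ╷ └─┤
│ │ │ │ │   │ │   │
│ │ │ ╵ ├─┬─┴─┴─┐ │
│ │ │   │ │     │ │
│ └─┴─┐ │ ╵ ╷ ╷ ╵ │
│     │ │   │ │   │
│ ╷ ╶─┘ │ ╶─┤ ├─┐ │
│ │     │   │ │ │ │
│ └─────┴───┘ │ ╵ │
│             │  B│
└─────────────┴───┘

Counting corner cells (2 non-opposite passages):
Total corners: 34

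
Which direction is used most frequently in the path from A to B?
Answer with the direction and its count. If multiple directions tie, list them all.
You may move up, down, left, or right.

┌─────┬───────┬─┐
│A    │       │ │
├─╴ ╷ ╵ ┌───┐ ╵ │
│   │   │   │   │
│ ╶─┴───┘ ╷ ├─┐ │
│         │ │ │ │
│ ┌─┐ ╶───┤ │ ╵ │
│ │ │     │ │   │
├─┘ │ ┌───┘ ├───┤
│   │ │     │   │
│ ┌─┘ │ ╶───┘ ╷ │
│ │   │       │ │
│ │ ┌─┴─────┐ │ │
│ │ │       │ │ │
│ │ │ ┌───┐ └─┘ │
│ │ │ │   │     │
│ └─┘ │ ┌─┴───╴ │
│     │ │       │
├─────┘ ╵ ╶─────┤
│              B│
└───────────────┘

Directions: right, down, left, down, right, right, right, right, up, right, down, down, down, left, left, down, right, right, right, up, right, down, down, down, down, left, left, left, down, right, right, right
Counts: {'right': 13, 'down': 11, 'left': 6, 'up': 2}
Most common: right (13 times)

Solution:

┌─────┬───────┬─┐
│A ↓  │       │ │
├─╴ ╷ ╵ ┌───┐ ╵ │
│↓ ↲│   │↱ ↓│   │
│ ╶─┴───┘ ╷ ├─┐ │
│↳ → → → ↑│↓│ │ │
│ ┌─┐ ╶───┤ │ ╵ │
│ │ │     │↓│   │
├─┘ │ ┌───┘ ├───┤
│   │ │↓ ← ↲│↱ ↓│
│ ┌─┘ │ ╶───┘ ╷ │
│ │   │↳ → → ↑│↓│
│ │ ┌─┴─────┐ │ │
│ │ │       │ │↓│
│ │ │ ┌───┐ └─┘ │
│ │ │ │   │    ↓│
│ └─┘ │ ┌─┴───╴ │
│     │ │↓ ← ← ↲│
├─────┘ ╵ ╶─────┤
│        ↳ → → B│
└───────────────┘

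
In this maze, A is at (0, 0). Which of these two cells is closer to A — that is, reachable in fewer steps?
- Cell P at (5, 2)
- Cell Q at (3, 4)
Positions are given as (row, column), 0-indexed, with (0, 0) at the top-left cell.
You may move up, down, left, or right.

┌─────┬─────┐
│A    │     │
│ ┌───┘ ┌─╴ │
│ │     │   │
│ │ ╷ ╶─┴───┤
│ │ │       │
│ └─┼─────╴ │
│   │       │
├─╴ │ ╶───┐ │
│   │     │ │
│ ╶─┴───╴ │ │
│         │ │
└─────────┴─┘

Shortest path A → P at (5, 2): 9 steps
Shortest path A → Q at (3, 4): 17 steps

P is closer (9 steps vs 17 steps).

Path to P:

┌─────┬─────┐
│A    │     │
│ ┌───┘ ┌─╴ │
│↓│     │   │
│ │ ╷ ╶─┴───┤
│↓│ │       │
│ └─┼─────╴ │
│↳ ↓│       │
├─╴ │ ╶───┐ │
│↓ ↲│     │ │
│ ╶─┴───╴ │ │
│↳ → P    │ │
└─────────┴─┘

Path to Q:

┌─────┬─────┐
│A    │     │
│ ┌───┘ ┌─╴ │
│↓│     │   │
│ │ ╷ ╶─┴───┤
│↓│ │       │
│ └─┼─────╴ │
│↳ ↓│↱ → Q  │
├─╴ │ ╶───┐ │
│↓ ↲│↑ ← ↰│ │
│ ╶─┴───╴ │ │
│↳ → → → ↑│ │
└─────────┴─┘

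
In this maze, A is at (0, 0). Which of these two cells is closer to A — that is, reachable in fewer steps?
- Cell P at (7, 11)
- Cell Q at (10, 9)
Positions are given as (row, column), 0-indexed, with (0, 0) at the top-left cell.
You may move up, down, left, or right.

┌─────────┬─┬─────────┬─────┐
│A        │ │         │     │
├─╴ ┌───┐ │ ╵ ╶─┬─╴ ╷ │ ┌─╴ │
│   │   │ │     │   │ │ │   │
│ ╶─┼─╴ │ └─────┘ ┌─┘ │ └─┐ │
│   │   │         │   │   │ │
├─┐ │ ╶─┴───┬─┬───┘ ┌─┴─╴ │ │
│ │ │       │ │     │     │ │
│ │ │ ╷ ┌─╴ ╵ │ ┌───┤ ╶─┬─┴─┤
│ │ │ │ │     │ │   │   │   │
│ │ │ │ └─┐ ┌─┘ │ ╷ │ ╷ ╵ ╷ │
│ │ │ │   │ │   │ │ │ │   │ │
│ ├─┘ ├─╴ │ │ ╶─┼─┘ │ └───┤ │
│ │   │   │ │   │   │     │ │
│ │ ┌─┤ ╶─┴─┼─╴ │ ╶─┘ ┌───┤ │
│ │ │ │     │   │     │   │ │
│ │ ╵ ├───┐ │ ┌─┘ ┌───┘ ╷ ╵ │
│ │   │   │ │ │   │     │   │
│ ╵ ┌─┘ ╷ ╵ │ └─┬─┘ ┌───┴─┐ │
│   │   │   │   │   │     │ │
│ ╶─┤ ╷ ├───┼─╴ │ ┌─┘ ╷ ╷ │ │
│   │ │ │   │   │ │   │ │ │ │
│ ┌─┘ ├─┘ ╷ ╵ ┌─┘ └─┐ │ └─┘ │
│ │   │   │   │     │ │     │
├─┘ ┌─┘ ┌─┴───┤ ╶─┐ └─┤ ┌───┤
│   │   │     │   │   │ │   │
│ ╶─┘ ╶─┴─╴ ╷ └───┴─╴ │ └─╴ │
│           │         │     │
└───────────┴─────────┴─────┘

Shortest path A → P at (7, 11): 62 steps
Shortest path A → Q at (10, 9): 75 steps

P is closer (62 steps vs 75 steps).

Path to P:

┌─────────┬─┬─────────┬─────┐
│A → → → ↓│ │      ↱ ↓│     │
├─╴ ┌───┐ │ ╵ ╶─┬─╴ ╷ │ ┌─╴ │
│   │   │↓│     │↱ ↑│↓│ │   │
│ ╶─┼─╴ │ └─────┘ ┌─┘ │ └─┐ │
│   │   │↳ → → → ↑│↓ ↲│   │ │
├─┐ │ ╶─┴───┬─┬───┘ ┌─┴─╴ │ │
│ │ │       │ │↓ ← ↲│     │ │
│ │ │ ╷ ┌─╴ ╵ │ ┌───┤ ╶─┬─┴─┤
│ │ │ │ │     │↓│   │   │   │
│ │ │ │ └─┐ ┌─┘ │ ╷ │ ╷ ╵ ╷ │
│ │ │ │   │ │↓ ↲│ │ │ │   │ │
│ ├─┘ ├─╴ │ │ ╶─┼─┘ │ └───┤ │
│ │   │   │ │↳ ↓│   │     │ │
│ │ ┌─┤ ╶─┴─┼─╴ │ ╶─┘ ┌───┤ │
│ │ │ │     │↓ ↲│     │P  │ │
│ │ ╵ ├───┐ │ ┌─┘ ┌───┘ ╷ ╵ │
│ │   │   │ │↓│   │↱ → ↑│   │
│ ╵ ┌─┘ ╷ ╵ │ └─┬─┘ ┌───┴─┐ │
│   │   │   │↳ ↓│↱ ↑│     │ │
│ ╶─┤ ╷ ├───┼─╴ │ ┌─┘ ╷ ╷ │ │
│   │ │ │↓ ↰│↓ ↲│↑│   │ │ │ │
│ ┌─┘ ├─┘ ╷ ╵ ┌─┘ └─┐ │ └─┘ │
│ │   │↓ ↲│↑ ↲│  ↑ ↰│ │     │
├─┘ ┌─┘ ┌─┴───┤ ╶─┐ └─┤ ┌───┤
│   │↓ ↲│  ↱ ↓│   │↑ ↰│ │   │
│ ╶─┘ ╶─┴─╴ ╷ └───┴─╴ │ └─╴ │
│    ↳ → → ↑│↳ → → → ↑│     │
└───────────┴─────────┴─────┘

Path to Q:

┌─────────┬─┬─────────┬─────┐
│A → → → ↓│ │      ↱ ↓│     │
├─╴ ┌───┐ │ ╵ ╶─┬─╴ ╷ │ ┌─╴ │
│   │   │↓│     │↱ ↑│↓│ │   │
│ ╶─┼─╴ │ └─────┘ ┌─┘ │ └─┐ │
│   │   │↳ → → → ↑│↓ ↲│   │ │
├─┐ │ ╶─┴───┬─┬───┘ ┌─┴─╴ │ │
│ │ │       │ │↓ ← ↲│     │ │
│ │ │ ╷ ┌─╴ ╵ │ ┌───┤ ╶─┬─┴─┤
│ │ │ │ │     │↓│   │   │   │
│ │ │ │ └─┐ ┌─┘ │ ╷ │ ╷ ╵ ╷ │
│ │ │ │   │ │↓ ↲│ │ │ │   │ │
│ ├─┘ ├─╴ │ │ ╶─┼─┘ │ └───┤ │
│ │   │   │ │↳ ↓│   │     │ │
│ │ ┌─┤ ╶─┴─┼─╴ │ ╶─┘ ┌───┤ │
│ │ │ │     │↓ ↲│     │↱ ↓│ │
│ │ ╵ ├───┐ │ ┌─┘ ┌───┘ ╷ ╵ │
│ │   │   │ │↓│   │↱ → ↑│↳ ↓│
│ ╵ ┌─┘ ╷ ╵ │ └─┬─┘ ┌───┴─┐ │
│   │   │   │↳ ↓│↱ ↑│↓ ↰  │↓│
│ ╶─┤ ╷ ├───┼─╴ │ ┌─┘ ╷ ╷ │ │
│   │ │ │↓ ↰│↓ ↲│↑│Q ↲│↑│ │↓│
│ ┌─┘ ├─┘ ╷ ╵ ┌─┘ └─┐ │ └─┘ │
│ │   │↓ ↲│↑ ↲│  ↑ ↰│ │↑ ← ↲│
├─┘ ┌─┘ ┌─┴───┤ ╶─┐ └─┤ ┌───┤
│   │↓ ↲│  ↱ ↓│   │↑ ↰│ │   │
│ ╶─┘ ╶─┴─╴ ╷ └───┴─╴ │ └─╴ │
│    ↳ → → ↑│↳ → → → ↑│     │
└───────────┴─────────┴─────┘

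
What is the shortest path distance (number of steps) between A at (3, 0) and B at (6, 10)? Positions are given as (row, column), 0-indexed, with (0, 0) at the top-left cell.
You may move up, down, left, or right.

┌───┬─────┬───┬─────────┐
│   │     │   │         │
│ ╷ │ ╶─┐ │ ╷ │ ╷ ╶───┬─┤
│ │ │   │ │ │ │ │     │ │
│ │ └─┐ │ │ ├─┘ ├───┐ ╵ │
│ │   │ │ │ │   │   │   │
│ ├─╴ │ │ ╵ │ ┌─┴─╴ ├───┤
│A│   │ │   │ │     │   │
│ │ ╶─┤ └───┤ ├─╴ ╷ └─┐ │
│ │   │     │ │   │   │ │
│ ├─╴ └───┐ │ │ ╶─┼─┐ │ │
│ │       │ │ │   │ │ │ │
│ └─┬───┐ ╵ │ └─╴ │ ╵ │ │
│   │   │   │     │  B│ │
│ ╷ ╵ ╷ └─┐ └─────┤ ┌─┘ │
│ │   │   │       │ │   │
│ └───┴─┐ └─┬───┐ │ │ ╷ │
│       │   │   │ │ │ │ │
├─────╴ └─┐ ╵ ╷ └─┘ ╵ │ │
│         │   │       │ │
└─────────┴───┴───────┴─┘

Finding path from (3, 0) to (6, 10):
Path: (3,0) → (4,0) → (5,0) → (6,0) → (6,1) → (7,1) → (7,2) → (6,2) → (6,3) → (7,3) → (7,4) → (8,4) → (8,5) → (9,5) → (9,6) → (8,6) → (8,7) → (9,7) → (9,8) → (9,9) → (8,9) → (7,9) → (6,9) → (6,10)
Distance: 23 steps

Solution:

┌───┬─────┬───┬─────────┐
│   │     │   │         │
│ ╷ │ ╶─┐ │ ╷ │ ╷ ╶───┬─┤
│ │ │   │ │ │ │ │     │ │
│ │ └─┐ │ │ ├─┘ ├───┐ ╵ │
│ │   │ │ │ │   │   │   │
│ ├─╴ │ │ ╵ │ ┌─┴─╴ ├───┤
│A│   │ │   │ │     │   │
│ │ ╶─┤ └───┤ ├─╴ ╷ └─┐ │
│↓│   │     │ │   │   │ │
│ ├─╴ └───┐ │ │ ╶─┼─┐ │ │
│↓│       │ │ │   │ │ │ │
│ └─┬───┐ ╵ │ └─╴ │ ╵ │ │
│↳ ↓│↱ ↓│   │     │↱ B│ │
│ ╷ ╵ ╷ └─┐ └─────┤ ┌─┘ │
│ │↳ ↑│↳ ↓│       │↑│   │
│ └───┴─┐ └─┬───┐ │ │ ╷ │
│       │↳ ↓│↱ ↓│ │↑│ │ │
├─────╴ └─┐ ╵ ╷ └─┘ ╵ │ │
│         │↳ ↑│↳ → ↑  │ │
└─────────┴───┴───────┴─┘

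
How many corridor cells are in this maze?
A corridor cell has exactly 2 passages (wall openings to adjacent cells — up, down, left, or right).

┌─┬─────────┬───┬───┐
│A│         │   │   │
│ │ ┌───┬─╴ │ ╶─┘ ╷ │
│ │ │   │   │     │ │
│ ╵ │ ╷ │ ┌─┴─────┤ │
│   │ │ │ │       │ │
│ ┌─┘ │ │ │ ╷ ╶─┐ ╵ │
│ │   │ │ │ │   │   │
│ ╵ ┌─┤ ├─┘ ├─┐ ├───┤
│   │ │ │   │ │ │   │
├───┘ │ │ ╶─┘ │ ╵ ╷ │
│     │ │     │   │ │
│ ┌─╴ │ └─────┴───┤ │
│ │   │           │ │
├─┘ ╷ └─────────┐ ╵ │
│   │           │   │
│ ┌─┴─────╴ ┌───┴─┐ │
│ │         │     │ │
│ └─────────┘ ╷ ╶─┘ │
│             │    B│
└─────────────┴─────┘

Counting cells with exactly 2 passages:
Total corridor cells: 84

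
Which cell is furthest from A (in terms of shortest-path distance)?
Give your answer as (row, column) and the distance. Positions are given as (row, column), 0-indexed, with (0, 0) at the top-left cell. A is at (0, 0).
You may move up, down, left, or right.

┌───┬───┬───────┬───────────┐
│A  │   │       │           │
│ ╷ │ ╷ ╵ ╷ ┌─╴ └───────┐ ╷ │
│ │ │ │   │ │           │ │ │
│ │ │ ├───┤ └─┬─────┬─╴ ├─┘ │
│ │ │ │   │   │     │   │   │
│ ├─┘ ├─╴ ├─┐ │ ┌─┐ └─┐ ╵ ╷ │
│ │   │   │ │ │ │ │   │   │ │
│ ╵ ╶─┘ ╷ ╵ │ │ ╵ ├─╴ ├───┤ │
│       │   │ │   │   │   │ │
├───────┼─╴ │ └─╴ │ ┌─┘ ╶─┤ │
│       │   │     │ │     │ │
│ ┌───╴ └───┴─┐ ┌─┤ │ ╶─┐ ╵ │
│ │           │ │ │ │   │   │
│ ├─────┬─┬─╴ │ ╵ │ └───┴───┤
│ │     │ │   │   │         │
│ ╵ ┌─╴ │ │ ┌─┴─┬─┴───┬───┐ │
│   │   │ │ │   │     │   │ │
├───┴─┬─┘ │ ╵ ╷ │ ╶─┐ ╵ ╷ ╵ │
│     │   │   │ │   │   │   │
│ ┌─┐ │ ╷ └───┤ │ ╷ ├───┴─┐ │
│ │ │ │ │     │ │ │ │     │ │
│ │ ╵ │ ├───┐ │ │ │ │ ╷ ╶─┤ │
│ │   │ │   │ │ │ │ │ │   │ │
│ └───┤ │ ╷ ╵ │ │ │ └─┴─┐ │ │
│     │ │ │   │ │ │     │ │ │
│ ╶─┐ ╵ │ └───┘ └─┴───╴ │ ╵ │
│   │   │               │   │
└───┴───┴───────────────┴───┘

Computing BFS distances from A to all cells:
Furthest cell: (10, 1)
Distance: 93 steps

Path from A to the furthest cell:

┌───┬───┬───────┬───────────┐
│A  │↱ ↓│↱ ↓    │           │
│ ╷ │ ╷ ╵ ╷ ┌─╴ └───────┐ ╷ │
│↓│ │↑│↳ ↑│↓│           │ │ │
│ │ │ ├───┤ └─┬─────┬─╴ ├─┘ │
│↓│ │↑│   │↳ ↓│↱ → ↓│   │   │
│ ├─┘ ├─╴ ├─┐ │ ┌─┐ └─┐ ╵ ╷ │
│↓│↱ ↑│   │ │↓│↑│ │↳ ↓│   │ │
│ ╵ ╶─┘ ╷ ╵ │ │ ╵ ├─╴ ├───┤ │
│↳ ↑    │   │↓│↑ ↰│↓ ↲│   │ │
├───────┼─╴ │ └─╴ │ ┌─┘ ╶─┤ │
│       │   │↳ → ↑│↓│     │ │
│ ┌───╴ └───┴─┐ ┌─┤ │ ╶─┐ ╵ │
│ │           │ │ │↓│   │   │
│ ├─────┬─┬─╴ │ ╵ │ └───┴───┤
│ │     │ │   │   │↳ → → → ↓│
│ ╵ ┌─╴ │ │ ┌─┴─┬─┴───┬───┐ │
│   │   │ │ │   │↓ ← ↰│↓ ↰│↓│
├───┴─┬─┘ │ ╵ ╷ │ ╶─┐ ╵ ╷ ╵ │
│↱ → ↓│↓ ↰│   │ │↳ ↓│↑ ↲│↑ ↲│
│ ┌─┐ │ ╷ └───┤ │ ╷ ├───┴─┐ │
│↑│B│↓│↓│↑ ← ↰│ │ │↓│     │ │
│ │ ╵ │ ├───┐ │ │ │ │ ╷ ╶─┤ │
│↑│↑ ↲│↓│↱ ↓│↑│ │ │↓│ │   │ │
│ └───┤ │ ╷ ╵ │ │ │ └─┴─┐ │ │
│↑ ← ↰│↓│↑│↳ ↑│ │ │↳ → ↓│ │ │
│ ╶─┐ ╵ │ └───┘ └─┴───╴ │ ╵ │
│   │↑ ↲│↑ ← ← ← ← ← ← ↲│   │
└───┴───┴───────────────┴───┘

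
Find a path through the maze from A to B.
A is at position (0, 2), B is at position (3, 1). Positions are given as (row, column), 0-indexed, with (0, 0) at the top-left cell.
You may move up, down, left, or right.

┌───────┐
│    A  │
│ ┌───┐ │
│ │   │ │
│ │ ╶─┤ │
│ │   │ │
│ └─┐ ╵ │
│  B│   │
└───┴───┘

Finding the shortest path from (0, 2) to (3, 1):
Path length: 6 steps
Directions: left → left → down → down → down → right

Solution:

┌───────┐
│↓ ← A  │
│ ┌───┐ │
│↓│   │ │
│ │ ╶─┤ │
│↓│   │ │
│ └─┐ ╵ │
│↳ B│   │
└───┴───┘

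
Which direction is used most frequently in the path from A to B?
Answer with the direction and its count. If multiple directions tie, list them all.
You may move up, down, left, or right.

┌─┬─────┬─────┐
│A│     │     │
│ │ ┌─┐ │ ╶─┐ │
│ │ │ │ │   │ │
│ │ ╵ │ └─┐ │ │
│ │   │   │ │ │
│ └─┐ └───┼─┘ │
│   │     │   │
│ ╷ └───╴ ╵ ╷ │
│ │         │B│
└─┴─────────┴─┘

Directions: down, down, down, right, down, right, right, right, right, up, right, down
Counts: {'down': 5, 'right': 6, 'up': 1}
Most common: right (6 times)

Solution:

┌─┬─────┬─────┐
│A│     │     │
│ │ ┌─┐ │ ╶─┐ │
│↓│ │ │ │   │ │
│ │ ╵ │ └─┐ │ │
│↓│   │   │ │ │
│ └─┐ └───┼─┘ │
│↳ ↓│     │↱ ↓│
│ ╷ └───╴ ╵ ╷ │
│ │↳ → → → ↑│B│
└─┴─────────┴─┘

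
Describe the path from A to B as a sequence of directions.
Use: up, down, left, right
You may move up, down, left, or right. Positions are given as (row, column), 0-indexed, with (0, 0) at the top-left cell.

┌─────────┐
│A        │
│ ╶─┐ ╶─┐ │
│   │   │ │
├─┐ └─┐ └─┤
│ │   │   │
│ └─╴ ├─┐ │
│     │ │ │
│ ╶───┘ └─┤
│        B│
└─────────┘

Finding the path and converting it to directions:
Path through cells: (0,0) → (1,0) → (1,1) → (2,1) → (2,2) → (3,2) → (3,1) → (3,0) → (4,0) → (4,1) → (4,2) → (4,3) → (4,4)
Directions: down, right, down, right, down, left, left, down, right, right, right, right

Solution:

┌─────────┐
│A        │
│ ╶─┐ ╶─┐ │
│↳ ↓│   │ │
├─┐ └─┐ └─┤
│ │↳ ↓│   │
│ └─╴ ├─┐ │
│↓ ← ↲│ │ │
│ ╶───┘ └─┤
│↳ → → → B│
└─────────┘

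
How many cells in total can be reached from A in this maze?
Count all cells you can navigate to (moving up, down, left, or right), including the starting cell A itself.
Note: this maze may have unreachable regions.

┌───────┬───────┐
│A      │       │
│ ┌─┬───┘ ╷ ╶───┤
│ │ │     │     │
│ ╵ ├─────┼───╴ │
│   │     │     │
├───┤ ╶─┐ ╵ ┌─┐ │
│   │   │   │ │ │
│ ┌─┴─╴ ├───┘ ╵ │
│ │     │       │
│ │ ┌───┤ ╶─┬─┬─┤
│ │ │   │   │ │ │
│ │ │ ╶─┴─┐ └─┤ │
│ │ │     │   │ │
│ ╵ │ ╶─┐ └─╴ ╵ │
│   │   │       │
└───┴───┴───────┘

Using BFS/flood-fill to find all reachable cells from A:
Maze size: 8 × 8 = 64 total cells
56 cell(s) are walled off and cannot be reached from A.
Reachable cells: 8

Reachable region (· marks reachable cells):

┌───────┬───────┐
│A · · ·│       │
│ ┌─┬───┘ ╷ ╶───┤
│·│·│     │     │
│ ╵ ├─────┼───╴ │
│· ·│     │     │
├───┤ ╶─┐ ╵ ┌─┐ │
│   │   │   │ │ │
│ ┌─┴─╴ ├───┘ ╵ │
│ │     │       │
│ │ ┌───┤ ╶─┬─┬─┤
│ │ │   │   │ │ │
│ │ │ ╶─┴─┐ └─┤ │
│ │ │     │   │ │
│ ╵ │ ╶─┐ └─╴ ╵ │
│   │   │       │
└───┴───┴───────┘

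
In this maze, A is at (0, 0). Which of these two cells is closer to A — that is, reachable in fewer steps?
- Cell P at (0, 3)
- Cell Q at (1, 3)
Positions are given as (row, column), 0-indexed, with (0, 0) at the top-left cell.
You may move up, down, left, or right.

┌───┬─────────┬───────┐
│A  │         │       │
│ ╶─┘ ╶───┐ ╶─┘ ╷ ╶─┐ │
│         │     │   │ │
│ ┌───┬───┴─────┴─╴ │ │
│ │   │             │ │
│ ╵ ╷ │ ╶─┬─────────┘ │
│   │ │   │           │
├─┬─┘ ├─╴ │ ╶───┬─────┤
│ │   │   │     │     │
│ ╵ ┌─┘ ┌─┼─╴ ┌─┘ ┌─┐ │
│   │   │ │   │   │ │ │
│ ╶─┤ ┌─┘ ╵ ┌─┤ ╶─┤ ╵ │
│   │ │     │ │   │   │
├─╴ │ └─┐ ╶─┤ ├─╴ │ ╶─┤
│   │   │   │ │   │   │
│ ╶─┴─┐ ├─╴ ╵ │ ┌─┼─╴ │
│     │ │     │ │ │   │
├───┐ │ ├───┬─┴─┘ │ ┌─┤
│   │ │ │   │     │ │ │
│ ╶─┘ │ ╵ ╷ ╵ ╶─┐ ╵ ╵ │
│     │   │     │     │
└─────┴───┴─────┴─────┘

Shortest path A → P at (0, 3): 5 steps
Shortest path A → Q at (1, 3): 4 steps

Q is closer (4 steps vs 5 steps).

Path to P:

┌───┬─────────┬───────┐
│A  │↱ P      │       │
│ ╶─┘ ╶───┐ ╶─┘ ╷ ╶─┐ │
│↳ → ↑    │     │   │ │
│ ┌───┬───┴─────┴─╴ │ │
│ │   │             │ │
│ ╵ ╷ │ ╶─┬─────────┘ │
│   │ │   │           │
├─┬─┘ ├─╴ │ ╶───┬─────┤
│ │   │   │     │     │
│ ╵ ┌─┘ ┌─┼─╴ ┌─┘ ┌─┐ │
│   │   │ │   │   │ │ │
│ ╶─┤ ┌─┘ ╵ ┌─┤ ╶─┤ ╵ │
│   │ │     │ │   │   │
├─╴ │ └─┐ ╶─┤ ├─╴ │ ╶─┤
│   │   │   │ │   │   │
│ ╶─┴─┐ ├─╴ ╵ │ ┌─┼─╴ │
│     │ │     │ │ │   │
├───┐ │ ├───┬─┴─┘ │ ┌─┤
│   │ │ │   │     │ │ │
│ ╶─┘ │ ╵ ╷ ╵ ╶─┐ ╵ ╵ │
│     │   │     │     │
└─────┴───┴─────┴─────┘

Path to Q:

┌───┬─────────┬───────┐
│A  │         │       │
│ ╶─┘ ╶───┐ ╶─┘ ╷ ╶─┐ │
│↳ → → Q  │     │   │ │
│ ┌───┬───┴─────┴─╴ │ │
│ │   │             │ │
│ ╵ ╷ │ ╶─┬─────────┘ │
│   │ │   │           │
├─┬─┘ ├─╴ │ ╶───┬─────┤
│ │   │   │     │     │
│ ╵ ┌─┘ ┌─┼─╴ ┌─┘ ┌─┐ │
│   │   │ │   │   │ │ │
│ ╶─┤ ┌─┘ ╵ ┌─┤ ╶─┤ ╵ │
│   │ │     │ │   │   │
├─╴ │ └─┐ ╶─┤ ├─╴ │ ╶─┤
│   │   │   │ │   │   │
│ ╶─┴─┐ ├─╴ ╵ │ ┌─┼─╴ │
│     │ │     │ │ │   │
├───┐ │ ├───┬─┴─┘ │ ┌─┤
│   │ │ │   │     │ │ │
│ ╶─┘ │ ╵ ╷ ╵ ╶─┐ ╵ ╵ │
│     │   │     │     │
└─────┴───┴─────┴─────┘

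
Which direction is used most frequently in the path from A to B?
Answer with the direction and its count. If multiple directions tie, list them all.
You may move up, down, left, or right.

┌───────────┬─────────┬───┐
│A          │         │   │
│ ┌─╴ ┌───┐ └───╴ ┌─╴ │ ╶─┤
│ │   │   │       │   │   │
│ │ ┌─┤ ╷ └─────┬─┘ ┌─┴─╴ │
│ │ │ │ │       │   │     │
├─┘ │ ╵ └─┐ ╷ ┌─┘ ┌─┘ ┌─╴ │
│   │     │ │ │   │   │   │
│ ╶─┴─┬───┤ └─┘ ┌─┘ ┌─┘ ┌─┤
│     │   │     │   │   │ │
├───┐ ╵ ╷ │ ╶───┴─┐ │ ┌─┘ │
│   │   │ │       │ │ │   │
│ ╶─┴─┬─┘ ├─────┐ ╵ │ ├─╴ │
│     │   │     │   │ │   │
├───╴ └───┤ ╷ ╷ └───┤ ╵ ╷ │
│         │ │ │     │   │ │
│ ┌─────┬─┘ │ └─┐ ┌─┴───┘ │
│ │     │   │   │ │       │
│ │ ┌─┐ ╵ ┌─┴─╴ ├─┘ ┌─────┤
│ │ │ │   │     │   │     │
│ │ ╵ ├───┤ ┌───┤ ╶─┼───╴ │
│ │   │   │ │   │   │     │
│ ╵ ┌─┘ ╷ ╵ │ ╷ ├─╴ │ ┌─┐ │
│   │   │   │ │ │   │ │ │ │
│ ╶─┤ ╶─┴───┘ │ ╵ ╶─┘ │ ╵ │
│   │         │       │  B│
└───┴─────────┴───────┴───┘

Directions: right, right, right, right, right, down, right, right, right, up, right, right, down, left, down, left, down, left, down, left, left, down, right, right, right, down, right, up, up, up, right, up, right, right, down, left, down, left, down, down, down, right, up, right, down, down, left, left, left, down, left, down, right, down, left, down, right, right, up, up, right, right, down, down
Counts: {'right': 24, 'down': 20, 'up': 8, 'left': 12}
Most common: right (24 times)

Solution:

┌───────────┬─────────┬───┐
│A → → → → ↓│    ↱ → ↓│   │
│ ┌─╴ ┌───┐ └───╴ ┌─╴ │ ╶─┤
│ │   │   │↳ → → ↑│↓ ↲│   │
│ │ ┌─┤ ╷ └─────┬─┘ ┌─┴─╴ │
│ │ │ │ │       │↓ ↲│↱ → ↓│
├─┘ │ ╵ └─┐ ╷ ┌─┘ ┌─┘ ┌─╴ │
│   │     │ │ │↓ ↲│↱ ↑│↓ ↲│
│ ╶─┴─┬───┤ └─┘ ┌─┘ ┌─┘ ┌─┤
│     │   │↓ ← ↲│  ↑│↓ ↲│ │
├───┐ ╵ ╷ │ ╶───┴─┐ │ ┌─┘ │
│   │   │ │↳ → → ↓│↑│↓│   │
│ ╶─┴─┬─┘ ├─────┐ ╵ │ ├─╴ │
│     │   │     │↳ ↑│↓│↱ ↓│
├───╴ └───┤ ╷ ╷ └───┤ ╵ ╷ │
│         │ │ │     │↳ ↑│↓│
│ ┌─────┬─┘ │ └─┐ ┌─┴───┘ │
│ │     │   │   │ │↓ ← ← ↲│
│ │ ┌─┐ ╵ ┌─┴─╴ ├─┘ ┌─────┤
│ │ │ │   │     │↓ ↲│     │
│ │ ╵ ├───┤ ┌───┤ ╶─┼───╴ │
│ │   │   │ │   │↳ ↓│↱ → ↓│
│ ╵ ┌─┘ ╷ ╵ │ ╷ ├─╴ │ ┌─┐ │
│   │   │   │ │ │↓ ↲│↑│ │↓│
│ ╶─┤ ╶─┴───┘ │ ╵ ╶─┘ │ ╵ │
│   │         │  ↳ → ↑│  B│
└───┴─────────┴───────┴───┘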